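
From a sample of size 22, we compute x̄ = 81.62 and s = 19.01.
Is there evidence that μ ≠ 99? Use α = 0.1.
One-sample t-test:
H₀: μ = 99
H₁: μ ≠ 99
df = n - 1 = 21
t = (x̄ - μ₀) / (s/√n) = (81.62 - 99) / (19.01/√22) = -4.288
p-value = 0.0003

Since p-value < α = 0.1, we reject H₀.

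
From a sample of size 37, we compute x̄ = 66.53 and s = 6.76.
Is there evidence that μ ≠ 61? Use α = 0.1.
One-sample t-test:
H₀: μ = 61
H₁: μ ≠ 61
df = n - 1 = 36
t = (x̄ - μ₀) / (s/√n) = (66.53 - 61) / (6.76/√37) = 4.976
p-value < 0.0001

Since p-value < α = 0.1, we reject H₀.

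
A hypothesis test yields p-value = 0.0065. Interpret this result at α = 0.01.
Since p = 0.0065 < α = 0.01, reject H₀.
There is sufficient evidence to reject the null hypothesis; the result is statistically significant at the 0.01 level.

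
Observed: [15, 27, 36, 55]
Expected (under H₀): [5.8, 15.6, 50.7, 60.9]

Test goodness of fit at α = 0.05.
Chi-square goodness of fit test:
H₀: observed counts match expected distribution
H₁: observed counts differ from expected distribution
df = k - 1 = 3
χ² = Σ(O - E)²/E
   = (15 - 5.8)²/5.8 + (27 - 15.6)²/15.6 + (36 - 50.7)²/50.7 + (55 - 60.9)²/60.9
   = 14.593 + 8.331 + 4.262 + 0.572
   = 27.76
p-value < 0.0001

Since p-value < α = 0.05, we reject H₀.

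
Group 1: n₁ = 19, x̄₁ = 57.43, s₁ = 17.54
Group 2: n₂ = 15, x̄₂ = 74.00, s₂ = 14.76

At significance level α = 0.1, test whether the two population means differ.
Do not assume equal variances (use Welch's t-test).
Welch's two-sample t-test:
H₀: μ₁ = μ₂
H₁: μ₁ ≠ μ₂
s₁²/n₁ = 17.54²/19 = 16.1922,  s₂²/n₂ = 14.76²/15 = 14.5238
SE = √(s₁²/n₁ + s₂²/n₂) = √(16.1922 + 14.5238) = 5.5422
df (Welch-Satterthwaite) = (s₁²/n₁ + s₂²/n₂)² / [(s₁²/n₁)²/(n₁-1) + (s₂²/n₂)²/(n₂-1)] ≈ 31.84
t = (x̄₁ - x̄₂) / SE = (57.43 - 74.00) / 5.5422 = -16.57 / 5.5422 = -2.990
p-value = 0.0053

Since p-value < α = 0.1, we reject H₀.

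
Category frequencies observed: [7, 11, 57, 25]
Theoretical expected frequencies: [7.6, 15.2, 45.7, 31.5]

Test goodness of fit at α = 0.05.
Chi-square goodness of fit test:
H₀: observed counts match expected distribution
H₁: observed counts differ from expected distribution
df = k - 1 = 3
χ² = Σ(O - E)²/E
   = (7 - 7.6)²/7.6 + (11 - 15.2)²/15.2 + (57 - 45.7)²/45.7 + (25 - 31.5)²/31.5
   = 0.047 + 1.161 + 2.794 + 1.341
   = 5.34
p-value = 0.1483

Since p-value > α = 0.05, we fail to reject H₀.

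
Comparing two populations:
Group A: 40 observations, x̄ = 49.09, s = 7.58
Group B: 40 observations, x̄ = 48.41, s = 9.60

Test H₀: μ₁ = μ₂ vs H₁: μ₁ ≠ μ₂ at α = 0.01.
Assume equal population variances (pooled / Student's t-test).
Student's two-sample t-test (equal variances):
H₀: μ₁ = μ₂
H₁: μ₁ ≠ μ₂
df = n₁ + n₂ - 2 = 78
Pooled variance s_p² = [(n₁-1)s₁² + (n₂-1)s₂²] / (n₁ + n₂ - 2) = [(39)(7.58²) + (39)(9.60²)] / 78 = 74.8082
SE = √(s_p²(1/n₁ + 1/n₂)) = √(74.8082 × (1/40 + 1/40)) = 1.9340
t = (x̄₁ - x̄₂) / SE = (49.09 - 48.41) / 1.9340 = 0.68 / 1.9340 = 0.352
p-value = 0.7261

Since p-value > α = 0.01, we fail to reject H₀.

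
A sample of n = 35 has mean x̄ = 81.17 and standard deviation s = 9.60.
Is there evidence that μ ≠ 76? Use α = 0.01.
One-sample t-test:
H₀: μ = 76
H₁: μ ≠ 76
df = n - 1 = 34
t = (x̄ - μ₀) / (s/√n) = (81.17 - 76) / (9.60/√35) = 3.186
p-value = 0.0031

Since p-value < α = 0.01, we reject H₀.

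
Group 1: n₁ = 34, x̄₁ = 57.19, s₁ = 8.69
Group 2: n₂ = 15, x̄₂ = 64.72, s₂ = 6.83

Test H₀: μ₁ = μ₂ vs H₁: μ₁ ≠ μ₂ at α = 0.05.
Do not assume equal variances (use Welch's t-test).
Welch's two-sample t-test:
H₀: μ₁ = μ₂
H₁: μ₁ ≠ μ₂
s₁²/n₁ = 8.69²/34 = 2.2211,  s₂²/n₂ = 6.83²/15 = 3.1099
SE = √(s₁²/n₁ + s₂²/n₂) = √(2.2211 + 3.1099) = 2.3089
df (Welch-Satterthwaite) = (s₁²/n₁ + s₂²/n₂)² / [(s₁²/n₁)²/(n₁-1) + (s₂²/n₂)²/(n₂-1)] ≈ 33.82
t = (x̄₁ - x̄₂) / SE = (57.19 - 64.72) / 2.3089 = -7.53 / 2.3089 = -3.261
p-value = 0.0025

Since p-value < α = 0.05, we reject H₀.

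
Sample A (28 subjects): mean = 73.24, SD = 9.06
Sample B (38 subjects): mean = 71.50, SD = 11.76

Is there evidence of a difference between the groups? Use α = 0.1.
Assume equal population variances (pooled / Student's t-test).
Student's two-sample t-test (equal variances):
H₀: μ₁ = μ₂
H₁: μ₁ ≠ μ₂
df = n₁ + n₂ - 2 = 64
Pooled variance s_p² = [(n₁-1)s₁² + (n₂-1)s₂²] / (n₁ + n₂ - 2) = [(27)(9.06²) + (37)(11.76²)] / 64 = 114.5823
SE = √(s_p²(1/n₁ + 1/n₂)) = √(114.5823 × (1/28 + 1/38)) = 2.6660
t = (x̄₁ - x̄₂) / SE = (73.24 - 71.50) / 2.6660 = 1.74 / 2.6660 = 0.653
p-value = 0.5163

Since p-value > α = 0.1, we fail to reject H₀.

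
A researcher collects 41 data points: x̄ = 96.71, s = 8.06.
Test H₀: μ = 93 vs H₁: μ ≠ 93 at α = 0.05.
One-sample t-test:
H₀: μ = 93
H₁: μ ≠ 93
df = n - 1 = 40
t = (x̄ - μ₀) / (s/√n) = (96.71 - 93) / (8.06/√41) = 2.947
p-value = 0.0053

Since p-value < α = 0.05, we reject H₀.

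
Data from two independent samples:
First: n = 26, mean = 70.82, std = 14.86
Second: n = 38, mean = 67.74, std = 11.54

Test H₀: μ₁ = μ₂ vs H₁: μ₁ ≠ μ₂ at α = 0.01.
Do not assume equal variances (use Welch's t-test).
Welch's two-sample t-test:
H₀: μ₁ = μ₂
H₁: μ₁ ≠ μ₂
s₁²/n₁ = 14.86²/26 = 8.4931,  s₂²/n₂ = 11.54²/38 = 3.5045
SE = √(s₁²/n₁ + s₂²/n₂) = √(8.4931 + 3.5045) = 3.4638
df (Welch-Satterthwaite) = (s₁²/n₁ + s₂²/n₂)² / [(s₁²/n₁)²/(n₁-1) + (s₂²/n₂)²/(n₂-1)] ≈ 44.74
t = (x̄₁ - x̄₂) / SE = (70.82 - 67.74) / 3.4638 = 3.08 / 3.4638 = 0.889
p-value = 0.3786

Since p-value > α = 0.01, we fail to reject H₀.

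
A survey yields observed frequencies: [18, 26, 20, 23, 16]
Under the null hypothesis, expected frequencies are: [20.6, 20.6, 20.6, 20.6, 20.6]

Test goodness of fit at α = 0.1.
Chi-square goodness of fit test:
H₀: observed counts match expected distribution
H₁: observed counts differ from expected distribution
df = k - 1 = 4
χ² = Σ(O - E)²/E
   = (18 - 20.6)²/20.6 + (26 - 20.6)²/20.6 + (20 - 20.6)²/20.6 + (23 - 20.6)²/20.6 + (16 - 20.6)²/20.6
   = 0.328 + 1.416 + 0.017 + 0.280 + 1.027
   = 3.07
p-value = 0.5465

Since p-value > α = 0.1, we fail to reject H₀.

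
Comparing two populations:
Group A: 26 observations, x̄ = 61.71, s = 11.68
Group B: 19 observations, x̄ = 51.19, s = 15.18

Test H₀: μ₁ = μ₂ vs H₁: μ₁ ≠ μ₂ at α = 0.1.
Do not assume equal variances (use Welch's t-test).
Welch's two-sample t-test:
H₀: μ₁ = μ₂
H₁: μ₁ ≠ μ₂
s₁²/n₁ = 11.68²/26 = 5.2470,  s₂²/n₂ = 15.18²/19 = 12.1280
SE = √(s₁²/n₁ + s₂²/n₂) = √(5.2470 + 12.1280) = 4.1683
df (Welch-Satterthwaite) = (s₁²/n₁ + s₂²/n₂)² / [(s₁²/n₁)²/(n₁-1) + (s₂²/n₂)²/(n₂-1)] ≈ 32.56
t = (x̄₁ - x̄₂) / SE = (61.71 - 51.19) / 4.1683 = 10.52 / 4.1683 = 2.524
p-value = 0.0167

Since p-value < α = 0.1, we reject H₀.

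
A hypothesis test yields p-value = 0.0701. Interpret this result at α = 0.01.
Since p = 0.0701 > α = 0.01, fail to reject H₀.
There is insufficient evidence to reject the null hypothesis; the result is not statistically significant at the 0.01 level.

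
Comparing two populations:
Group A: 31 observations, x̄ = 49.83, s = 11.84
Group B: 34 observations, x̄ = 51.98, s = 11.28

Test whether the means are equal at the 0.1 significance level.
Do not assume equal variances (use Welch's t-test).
Welch's two-sample t-test:
H₀: μ₁ = μ₂
H₁: μ₁ ≠ μ₂
s₁²/n₁ = 11.84²/31 = 4.5221,  s₂²/n₂ = 11.28²/34 = 3.7423
SE = √(s₁²/n₁ + s₂²/n₂) = √(4.5221 + 3.7423) = 2.8748
df (Welch-Satterthwaite) = (s₁²/n₁ + s₂²/n₂)² / [(s₁²/n₁)²/(n₁-1) + (s₂²/n₂)²/(n₂-1)] ≈ 61.75
t = (x̄₁ - x̄₂) / SE = (49.83 - 51.98) / 2.8748 = -2.15 / 2.8748 = -0.748
p-value = 0.4574

Since p-value > α = 0.1, we fail to reject H₀.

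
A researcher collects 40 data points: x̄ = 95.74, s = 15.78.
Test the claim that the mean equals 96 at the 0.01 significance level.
One-sample t-test:
H₀: μ = 96
H₁: μ ≠ 96
df = n - 1 = 39
t = (x̄ - μ₀) / (s/√n) = (95.74 - 96) / (15.78/√40) = -0.104
p-value = 0.9175

Since p-value > α = 0.01, we fail to reject H₀.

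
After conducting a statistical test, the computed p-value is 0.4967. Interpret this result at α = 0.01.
Since p = 0.4967 > α = 0.01, fail to reject H₀.
There is insufficient evidence to reject the null hypothesis; the result is not statistically significant at the 0.01 level.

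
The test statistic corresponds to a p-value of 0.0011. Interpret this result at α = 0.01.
Since p = 0.0011 < α = 0.01, reject H₀.
There is sufficient evidence to reject the null hypothesis; the result is statistically significant at the 0.01 level.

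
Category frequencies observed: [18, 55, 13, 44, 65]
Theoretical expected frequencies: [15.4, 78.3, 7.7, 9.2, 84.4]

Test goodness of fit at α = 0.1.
Chi-square goodness of fit test:
H₀: observed counts match expected distribution
H₁: observed counts differ from expected distribution
df = k - 1 = 4
χ² = Σ(O - E)²/E
   = (18 - 15.4)²/15.4 + (55 - 78.3)²/78.3 + (13 - 7.7)²/7.7 + (44 - 9.2)²/9.2 + (65 - 84.4)²/84.4
   = 0.439 + 6.933 + 3.648 + 131.635 + 4.459
   = 147.11
p-value < 0.0001

Since p-value < α = 0.1, we reject H₀.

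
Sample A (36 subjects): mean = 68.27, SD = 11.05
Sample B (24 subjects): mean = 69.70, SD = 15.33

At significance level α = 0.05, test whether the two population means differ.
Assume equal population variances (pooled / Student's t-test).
Student's two-sample t-test (equal variances):
H₀: μ₁ = μ₂
H₁: μ₁ ≠ μ₂
df = n₁ + n₂ - 2 = 58
Pooled variance s_p² = [(n₁-1)s₁² + (n₂-1)s₂²] / (n₁ + n₂ - 2) = [(35)(11.05²) + (23)(15.33²)] / 58 = 166.8757
SE = √(s_p²(1/n₁ + 1/n₂)) = √(166.8757 × (1/36 + 1/24)) = 3.4042
t = (x̄₁ - x̄₂) / SE = (68.27 - 69.70) / 3.4042 = -1.43 / 3.4042 = -0.420
p-value = 0.6760

Since p-value > α = 0.05, we fail to reject H₀.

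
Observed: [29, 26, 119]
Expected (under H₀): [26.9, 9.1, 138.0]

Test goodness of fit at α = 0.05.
Chi-square goodness of fit test:
H₀: observed counts match expected distribution
H₁: observed counts differ from expected distribution
df = k - 1 = 2
χ² = Σ(O - E)²/E
   = (29 - 26.9)²/26.9 + (26 - 9.1)²/9.1 + (119 - 138.0)²/138.0
   = 0.164 + 31.386 + 2.616
   = 34.17
p-value < 0.0001

Since p-value < α = 0.05, we reject H₀.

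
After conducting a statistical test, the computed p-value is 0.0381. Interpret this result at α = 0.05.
Since p = 0.0381 < α = 0.05, reject H₀.
There is sufficient evidence to reject the null hypothesis; the result is statistically significant at the 0.05 level.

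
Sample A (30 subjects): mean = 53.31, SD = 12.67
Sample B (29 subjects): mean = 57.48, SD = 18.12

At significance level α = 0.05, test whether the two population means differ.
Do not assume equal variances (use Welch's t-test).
Welch's two-sample t-test:
H₀: μ₁ = μ₂
H₁: μ₁ ≠ μ₂
s₁²/n₁ = 12.67²/30 = 5.3510,  s₂²/n₂ = 18.12²/29 = 11.3219
SE = √(s₁²/n₁ + s₂²/n₂) = √(5.3510 + 11.3219) = 4.0832
df (Welch-Satterthwaite) = (s₁²/n₁ + s₂²/n₂)² / [(s₁²/n₁)²/(n₁-1) + (s₂²/n₂)²/(n₂-1)] ≈ 49.95
t = (x̄₁ - x̄₂) / SE = (53.31 - 57.48) / 4.0832 = -4.17 / 4.0832 = -1.021
p-value = 0.3121

Since p-value > α = 0.05, we fail to reject H₀.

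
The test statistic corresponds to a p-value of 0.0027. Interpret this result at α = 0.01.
Since p = 0.0027 < α = 0.01, reject H₀.
There is sufficient evidence to reject the null hypothesis; the result is statistically significant at the 0.01 level.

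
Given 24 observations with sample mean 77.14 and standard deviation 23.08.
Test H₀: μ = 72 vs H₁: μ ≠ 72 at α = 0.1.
One-sample t-test:
H₀: μ = 72
H₁: μ ≠ 72
df = n - 1 = 23
t = (x̄ - μ₀) / (s/√n) = (77.14 - 72) / (23.08/√24) = 1.091
p-value = 0.2866

Since p-value > α = 0.1, we fail to reject H₀.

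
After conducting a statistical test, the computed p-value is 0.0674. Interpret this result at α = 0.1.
Since p = 0.0674 < α = 0.1, reject H₀.
There is sufficient evidence to reject the null hypothesis; the result is statistically significant at the 0.1 level.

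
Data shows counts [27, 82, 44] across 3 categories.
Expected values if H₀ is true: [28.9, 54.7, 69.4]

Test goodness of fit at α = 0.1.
Chi-square goodness of fit test:
H₀: observed counts match expected distribution
H₁: observed counts differ from expected distribution
df = k - 1 = 2
χ² = Σ(O - E)²/E
   = (27 - 28.9)²/28.9 + (82 - 54.7)²/54.7 + (44 - 69.4)²/69.4
   = 0.125 + 13.625 + 9.296
   = 23.05
p-value < 0.0001

Since p-value < α = 0.1, we reject H₀.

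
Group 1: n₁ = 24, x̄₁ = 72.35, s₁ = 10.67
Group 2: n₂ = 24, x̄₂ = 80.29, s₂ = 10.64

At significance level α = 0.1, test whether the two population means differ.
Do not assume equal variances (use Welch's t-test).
Welch's two-sample t-test:
H₀: μ₁ = μ₂
H₁: μ₁ ≠ μ₂
s₁²/n₁ = 10.67²/24 = 4.7437,  s₂²/n₂ = 10.64²/24 = 4.7171
SE = √(s₁²/n₁ + s₂²/n₂) = √(4.7437 + 4.7171) = 3.0758
df (Welch-Satterthwaite) = (s₁²/n₁ + s₂²/n₂)² / [(s₁²/n₁)²/(n₁-1) + (s₂²/n₂)²/(n₂-1)] ≈ 46.00
t = (x̄₁ - x̄₂) / SE = (72.35 - 80.29) / 3.0758 = -7.94 / 3.0758 = -2.581
p-value = 0.0131

Since p-value < α = 0.1, we reject H₀.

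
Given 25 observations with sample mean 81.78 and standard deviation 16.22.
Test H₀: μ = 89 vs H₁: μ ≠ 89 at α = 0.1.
One-sample t-test:
H₀: μ = 89
H₁: μ ≠ 89
df = n - 1 = 24
t = (x̄ - μ₀) / (s/√n) = (81.78 - 89) / (16.22/√25) = -2.226
p-value = 0.0357

Since p-value < α = 0.1, we reject H₀.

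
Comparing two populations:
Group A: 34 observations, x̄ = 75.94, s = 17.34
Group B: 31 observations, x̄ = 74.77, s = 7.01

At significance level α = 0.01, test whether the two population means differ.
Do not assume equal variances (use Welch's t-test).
Welch's two-sample t-test:
H₀: μ₁ = μ₂
H₁: μ₁ ≠ μ₂
s₁²/n₁ = 17.34²/34 = 8.8434,  s₂²/n₂ = 7.01²/31 = 1.5852
SE = √(s₁²/n₁ + s₂²/n₂) = √(8.8434 + 1.5852) = 3.2293
df (Welch-Satterthwaite) = (s₁²/n₁ + s₂²/n₂)² / [(s₁²/n₁)²/(n₁-1) + (s₂²/n₂)²/(n₂-1)] ≈ 44.32
t = (x̄₁ - x̄₂) / SE = (75.94 - 74.77) / 3.2293 = 1.17 / 3.2293 = 0.362
p-value = 0.7188

Since p-value > α = 0.01, we fail to reject H₀.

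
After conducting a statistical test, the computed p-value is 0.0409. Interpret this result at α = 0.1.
Since p = 0.0409 < α = 0.1, reject H₀.
There is sufficient evidence to reject the null hypothesis; the result is statistically significant at the 0.1 level.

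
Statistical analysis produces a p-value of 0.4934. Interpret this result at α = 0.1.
Since p = 0.4934 > α = 0.1, fail to reject H₀.
There is insufficient evidence to reject the null hypothesis; the result is not statistically significant at the 0.1 level.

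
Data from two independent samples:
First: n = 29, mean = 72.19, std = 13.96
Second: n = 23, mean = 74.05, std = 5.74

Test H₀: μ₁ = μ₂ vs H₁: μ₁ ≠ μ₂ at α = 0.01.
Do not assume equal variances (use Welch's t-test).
Welch's two-sample t-test:
H₀: μ₁ = μ₂
H₁: μ₁ ≠ μ₂
s₁²/n₁ = 13.96²/29 = 6.7201,  s₂²/n₂ = 5.74²/23 = 1.4325
SE = √(s₁²/n₁ + s₂²/n₂) = √(6.7201 + 1.4325) = 2.8553
df (Welch-Satterthwaite) = (s₁²/n₁ + s₂²/n₂)² / [(s₁²/n₁)²/(n₁-1) + (s₂²/n₂)²/(n₂-1)] ≈ 38.96
t = (x̄₁ - x̄₂) / SE = (72.19 - 74.05) / 2.8553 = -1.86 / 2.8553 = -0.651
p-value = 0.5186

Since p-value > α = 0.01, we fail to reject H₀.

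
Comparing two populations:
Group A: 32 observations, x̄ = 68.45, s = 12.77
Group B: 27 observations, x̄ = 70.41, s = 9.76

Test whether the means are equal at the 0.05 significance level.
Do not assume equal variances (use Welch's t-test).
Welch's two-sample t-test:
H₀: μ₁ = μ₂
H₁: μ₁ ≠ μ₂
s₁²/n₁ = 12.77²/32 = 5.0960,  s₂²/n₂ = 9.76²/27 = 3.5281
SE = √(s₁²/n₁ + s₂²/n₂) = √(5.0960 + 3.5281) = 2.9367
df (Welch-Satterthwaite) = (s₁²/n₁ + s₂²/n₂)² / [(s₁²/n₁)²/(n₁-1) + (s₂²/n₂)²/(n₂-1)] ≈ 56.50
t = (x̄₁ - x̄₂) / SE = (68.45 - 70.41) / 2.9367 = -1.96 / 2.9367 = -0.667
p-value = 0.5072

Since p-value > α = 0.05, we fail to reject H₀.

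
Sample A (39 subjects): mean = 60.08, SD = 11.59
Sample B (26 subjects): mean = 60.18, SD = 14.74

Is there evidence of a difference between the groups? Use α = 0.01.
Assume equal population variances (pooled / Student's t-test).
Student's two-sample t-test (equal variances):
H₀: μ₁ = μ₂
H₁: μ₁ ≠ μ₂
df = n₁ + n₂ - 2 = 63
Pooled variance s_p² = [(n₁-1)s₁² + (n₂-1)s₂²] / (n₁ + n₂ - 2) = [(38)(11.59²) + (25)(14.74²)] / 63 = 167.2406
SE = √(s_p²(1/n₁ + 1/n₂)) = √(167.2406 × (1/39 + 1/26)) = 3.2742
t = (x̄₁ - x̄₂) / SE = (60.08 - 60.18) / 3.2742 = -0.10 / 3.2742 = -0.031
p-value = 0.9757

Since p-value > α = 0.01, we fail to reject H₀.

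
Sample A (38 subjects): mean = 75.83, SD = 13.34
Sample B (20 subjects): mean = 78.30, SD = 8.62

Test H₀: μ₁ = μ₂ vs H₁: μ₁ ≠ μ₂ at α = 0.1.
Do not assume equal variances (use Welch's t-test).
Welch's two-sample t-test:
H₀: μ₁ = μ₂
H₁: μ₁ ≠ μ₂
s₁²/n₁ = 13.34²/38 = 4.6830,  s₂²/n₂ = 8.62²/20 = 3.7152
SE = √(s₁²/n₁ + s₂²/n₂) = √(4.6830 + 3.7152) = 2.8980
df (Welch-Satterthwaite) = (s₁²/n₁ + s₂²/n₂)² / [(s₁²/n₁)²/(n₁-1) + (s₂²/n₂)²/(n₂-1)] ≈ 53.47
t = (x̄₁ - x̄₂) / SE = (75.83 - 78.30) / 2.8980 = -2.47 / 2.8980 = -0.852
p-value = 0.3978

Since p-value > α = 0.1, we fail to reject H₀.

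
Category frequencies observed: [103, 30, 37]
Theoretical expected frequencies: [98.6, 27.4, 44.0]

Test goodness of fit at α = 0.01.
Chi-square goodness of fit test:
H₀: observed counts match expected distribution
H₁: observed counts differ from expected distribution
df = k - 1 = 2
χ² = Σ(O - E)²/E
   = (103 - 98.6)²/98.6 + (30 - 27.4)²/27.4 + (37 - 44.0)²/44.0
   = 0.196 + 0.247 + 1.114
   = 1.56
p-value = 0.4592

Since p-value > α = 0.01, we fail to reject H₀.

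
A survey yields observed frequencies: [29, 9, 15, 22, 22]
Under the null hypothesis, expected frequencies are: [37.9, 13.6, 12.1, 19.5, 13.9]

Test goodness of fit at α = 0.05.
Chi-square goodness of fit test:
H₀: observed counts match expected distribution
H₁: observed counts differ from expected distribution
df = k - 1 = 4
χ² = Σ(O - E)²/E
   = (29 - 37.9)²/37.9 + (9 - 13.6)²/13.6 + (15 - 12.1)²/12.1 + (22 - 19.5)²/19.5 + (22 - 13.9)²/13.9
   = 2.090 + 1.556 + 0.695 + 0.321 + 4.720
   = 9.38
p-value = 0.0522

Since p-value > α = 0.05, we fail to reject H₀.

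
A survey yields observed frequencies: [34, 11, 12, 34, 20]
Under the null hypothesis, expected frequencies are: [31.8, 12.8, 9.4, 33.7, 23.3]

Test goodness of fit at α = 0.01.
Chi-square goodness of fit test:
H₀: observed counts match expected distribution
H₁: observed counts differ from expected distribution
df = k - 1 = 4
χ² = Σ(O - E)²/E
   = (34 - 31.8)²/31.8 + (11 - 12.8)²/12.8 + (12 - 9.4)²/9.4 + (34 - 33.7)²/33.7 + (20 - 23.3)²/23.3
   = 0.152 + 0.253 + 0.719 + 0.003 + 0.467
   = 1.59
p-value = 0.8098

Since p-value > α = 0.01, we fail to reject H₀.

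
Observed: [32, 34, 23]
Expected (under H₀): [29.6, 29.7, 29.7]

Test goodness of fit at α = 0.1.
Chi-square goodness of fit test:
H₀: observed counts match expected distribution
H₁: observed counts differ from expected distribution
df = k - 1 = 2
χ² = Σ(O - E)²/E
   = (32 - 29.6)²/29.6 + (34 - 29.7)²/29.7 + (23 - 29.7)²/29.7
   = 0.195 + 0.623 + 1.511
   = 2.33
p-value = 0.3121

Since p-value > α = 0.1, we fail to reject H₀.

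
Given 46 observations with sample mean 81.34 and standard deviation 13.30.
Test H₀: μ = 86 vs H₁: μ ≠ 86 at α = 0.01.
One-sample t-test:
H₀: μ = 86
H₁: μ ≠ 86
df = n - 1 = 45
t = (x̄ - μ₀) / (s/√n) = (81.34 - 86) / (13.30/√46) = -2.376
p-value = 0.0218

Since p-value > α = 0.01, we fail to reject H₀.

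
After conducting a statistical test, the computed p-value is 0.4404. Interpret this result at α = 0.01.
Since p = 0.4404 > α = 0.01, fail to reject H₀.
There is insufficient evidence to reject the null hypothesis; the result is not statistically significant at the 0.01 level.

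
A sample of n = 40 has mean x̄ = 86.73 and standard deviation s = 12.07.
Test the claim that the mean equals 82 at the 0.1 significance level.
One-sample t-test:
H₀: μ = 82
H₁: μ ≠ 82
df = n - 1 = 39
t = (x̄ - μ₀) / (s/√n) = (86.73 - 82) / (12.07/√40) = 2.478
p-value = 0.0176

Since p-value < α = 0.1, we reject H₀.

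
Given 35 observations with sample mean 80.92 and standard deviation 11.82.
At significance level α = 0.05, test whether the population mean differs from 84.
One-sample t-test:
H₀: μ = 84
H₁: μ ≠ 84
df = n - 1 = 34
t = (x̄ - μ₀) / (s/√n) = (80.92 - 84) / (11.82/√35) = -1.542
p-value = 0.1324

Since p-value > α = 0.05, we fail to reject H₀.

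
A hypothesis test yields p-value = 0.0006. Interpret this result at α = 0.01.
Since p = 0.0006 < α = 0.01, reject H₀.
There is sufficient evidence to reject the null hypothesis; the result is statistically significant at the 0.01 level.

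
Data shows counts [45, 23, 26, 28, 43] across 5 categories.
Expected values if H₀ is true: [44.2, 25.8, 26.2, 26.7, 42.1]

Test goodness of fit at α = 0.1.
Chi-square goodness of fit test:
H₀: observed counts match expected distribution
H₁: observed counts differ from expected distribution
df = k - 1 = 4
χ² = Σ(O - E)²/E
   = (45 - 44.2)²/44.2 + (23 - 25.8)²/25.8 + (26 - 26.2)²/26.2 + (28 - 26.7)²/26.7 + (43 - 42.1)²/42.1
   = 0.014 + 0.304 + 0.002 + 0.063 + 0.019
   = 0.40
p-value = 0.9823

Since p-value > α = 0.1, we fail to reject H₀.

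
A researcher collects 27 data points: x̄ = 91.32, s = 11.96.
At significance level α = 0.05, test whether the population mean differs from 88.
One-sample t-test:
H₀: μ = 88
H₁: μ ≠ 88
df = n - 1 = 26
t = (x̄ - μ₀) / (s/√n) = (91.32 - 88) / (11.96/√27) = 1.442
p-value = 0.1611

Since p-value > α = 0.05, we fail to reject H₀.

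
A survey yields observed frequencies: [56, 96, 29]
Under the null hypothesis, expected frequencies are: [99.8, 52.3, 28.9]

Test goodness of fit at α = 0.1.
Chi-square goodness of fit test:
H₀: observed counts match expected distribution
H₁: observed counts differ from expected distribution
df = k - 1 = 2
χ² = Σ(O - E)²/E
   = (56 - 99.8)²/99.8 + (96 - 52.3)²/52.3 + (29 - 28.9)²/28.9
   = 19.223 + 36.514 + 0.000
   = 55.74
p-value < 0.0001

Since p-value < α = 0.1, we reject H₀.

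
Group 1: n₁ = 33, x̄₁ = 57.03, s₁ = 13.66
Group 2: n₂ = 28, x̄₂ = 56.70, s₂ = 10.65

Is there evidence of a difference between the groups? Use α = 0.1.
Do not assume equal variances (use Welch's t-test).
Welch's two-sample t-test:
H₀: μ₁ = μ₂
H₁: μ₁ ≠ μ₂
s₁²/n₁ = 13.66²/33 = 5.6544,  s₂²/n₂ = 10.65²/28 = 4.0508
SE = √(s₁²/n₁ + s₂²/n₂) = √(5.6544 + 4.0508) = 3.1153
df (Welch-Satterthwaite) = (s₁²/n₁ + s₂²/n₂)² / [(s₁²/n₁)²/(n₁-1) + (s₂²/n₂)²/(n₂-1)] ≈ 58.62
t = (x̄₁ - x̄₂) / SE = (57.03 - 56.70) / 3.1153 = 0.33 / 3.1153 = 0.106
p-value = 0.9160

Since p-value > α = 0.1, we fail to reject H₀.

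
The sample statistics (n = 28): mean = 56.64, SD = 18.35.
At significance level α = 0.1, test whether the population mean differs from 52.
One-sample t-test:
H₀: μ = 52
H₁: μ ≠ 52
df = n - 1 = 27
t = (x̄ - μ₀) / (s/√n) = (56.64 - 52) / (18.35/√28) = 1.338
p-value = 0.1921

Since p-value > α = 0.1, we fail to reject H₀.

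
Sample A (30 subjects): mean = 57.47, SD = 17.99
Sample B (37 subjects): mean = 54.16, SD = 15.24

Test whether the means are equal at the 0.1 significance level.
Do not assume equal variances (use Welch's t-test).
Welch's two-sample t-test:
H₀: μ₁ = μ₂
H₁: μ₁ ≠ μ₂
s₁²/n₁ = 17.99²/30 = 10.7880,  s₂²/n₂ = 15.24²/37 = 6.2772
SE = √(s₁²/n₁ + s₂²/n₂) = √(10.7880 + 6.2772) = 4.1310
df (Welch-Satterthwaite) = (s₁²/n₁ + s₂²/n₂)² / [(s₁²/n₁)²/(n₁-1) + (s₂²/n₂)²/(n₂-1)] ≈ 57.02
t = (x̄₁ - x̄₂) / SE = (57.47 - 54.16) / 4.1310 = 3.31 / 4.1310 = 0.801
p-value = 0.4263

Since p-value > α = 0.1, we fail to reject H₀.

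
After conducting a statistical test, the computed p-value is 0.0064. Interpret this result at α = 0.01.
Since p = 0.0064 < α = 0.01, reject H₀.
There is sufficient evidence to reject the null hypothesis; the result is statistically significant at the 0.01 level.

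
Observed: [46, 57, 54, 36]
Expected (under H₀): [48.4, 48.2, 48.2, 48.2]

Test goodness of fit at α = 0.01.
Chi-square goodness of fit test:
H₀: observed counts match expected distribution
H₁: observed counts differ from expected distribution
df = k - 1 = 3
χ² = Σ(O - E)²/E
   = (46 - 48.4)²/48.4 + (57 - 48.2)²/48.2 + (54 - 48.2)²/48.2 + (36 - 48.2)²/48.2
   = 0.119 + 1.607 + 0.698 + 3.088
   = 5.51
p-value = 0.1380

Since p-value > α = 0.01, we fail to reject H₀.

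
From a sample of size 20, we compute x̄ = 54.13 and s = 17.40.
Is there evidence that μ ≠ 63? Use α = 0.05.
One-sample t-test:
H₀: μ = 63
H₁: μ ≠ 63
df = n - 1 = 19
t = (x̄ - μ₀) / (s/√n) = (54.13 - 63) / (17.40/√20) = -2.280
p-value = 0.0343

Since p-value < α = 0.05, we reject H₀.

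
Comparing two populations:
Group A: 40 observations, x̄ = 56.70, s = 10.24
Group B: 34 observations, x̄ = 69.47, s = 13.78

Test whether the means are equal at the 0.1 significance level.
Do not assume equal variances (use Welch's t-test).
Welch's two-sample t-test:
H₀: μ₁ = μ₂
H₁: μ₁ ≠ μ₂
s₁²/n₁ = 10.24²/40 = 2.6214,  s₂²/n₂ = 13.78²/34 = 5.5850
SE = √(s₁²/n₁ + s₂²/n₂) = √(2.6214 + 5.5850) = 2.8647
df (Welch-Satterthwaite) = (s₁²/n₁ + s₂²/n₂)² / [(s₁²/n₁)²/(n₁-1) + (s₂²/n₂)²/(n₂-1)] ≈ 60.05
t = (x̄₁ - x̄₂) / SE = (56.70 - 69.47) / 2.8647 = -12.77 / 2.8647 = -4.458
p-value < 0.0001

Since p-value < α = 0.1, we reject H₀.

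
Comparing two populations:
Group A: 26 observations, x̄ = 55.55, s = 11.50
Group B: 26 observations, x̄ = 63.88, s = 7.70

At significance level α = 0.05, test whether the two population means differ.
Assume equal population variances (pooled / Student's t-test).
Student's two-sample t-test (equal variances):
H₀: μ₁ = μ₂
H₁: μ₁ ≠ μ₂
df = n₁ + n₂ - 2 = 50
Pooled variance s_p² = [(n₁-1)s₁² + (n₂-1)s₂²] / (n₁ + n₂ - 2) = [(25)(11.50²) + (25)(7.70²)] / 50 = 95.7700
SE = √(s_p²(1/n₁ + 1/n₂)) = √(95.7700 × (1/26 + 1/26)) = 2.7142
t = (x̄₁ - x̄₂) / SE = (55.55 - 63.88) / 2.7142 = -8.33 / 2.7142 = -3.069
p-value = 0.0035

Since p-value < α = 0.05, we reject H₀.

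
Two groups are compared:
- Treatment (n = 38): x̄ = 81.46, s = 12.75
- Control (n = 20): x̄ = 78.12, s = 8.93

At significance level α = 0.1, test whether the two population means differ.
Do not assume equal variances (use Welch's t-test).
Welch's two-sample t-test:
H₀: μ₁ = μ₂
H₁: μ₁ ≠ μ₂
s₁²/n₁ = 12.75²/38 = 4.2780,  s₂²/n₂ = 8.93²/20 = 3.9872
SE = √(s₁²/n₁ + s₂²/n₂) = √(4.2780 + 3.9872) = 2.8749
df (Welch-Satterthwaite) = (s₁²/n₁ + s₂²/n₂)² / [(s₁²/n₁)²/(n₁-1) + (s₂²/n₂)²/(n₂-1)] ≈ 51.31
t = (x̄₁ - x̄₂) / SE = (81.46 - 78.12) / 2.8749 = 3.34 / 2.8749 = 1.162
p-value = 0.2507

Since p-value > α = 0.1, we fail to reject H₀.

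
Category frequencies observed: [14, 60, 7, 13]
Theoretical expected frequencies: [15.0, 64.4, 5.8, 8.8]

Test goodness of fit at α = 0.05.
Chi-square goodness of fit test:
H₀: observed counts match expected distribution
H₁: observed counts differ from expected distribution
df = k - 1 = 3
χ² = Σ(O - E)²/E
   = (14 - 15.0)²/15.0 + (60 - 64.4)²/64.4 + (7 - 5.8)²/5.8 + (13 - 8.8)²/8.8
   = 0.067 + 0.301 + 0.248 + 2.005
   = 2.62
p-value = 0.4540

Since p-value > α = 0.05, we fail to reject H₀.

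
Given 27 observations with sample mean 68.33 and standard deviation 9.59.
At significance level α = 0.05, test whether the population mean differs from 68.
One-sample t-test:
H₀: μ = 68
H₁: μ ≠ 68
df = n - 1 = 26
t = (x̄ - μ₀) / (s/√n) = (68.33 - 68) / (9.59/√27) = 0.179
p-value = 0.8595

Since p-value > α = 0.05, we fail to reject H₀.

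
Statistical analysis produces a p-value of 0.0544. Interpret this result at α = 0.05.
Since p = 0.0544 > α = 0.05, fail to reject H₀.
There is insufficient evidence to reject the null hypothesis; the result is not statistically significant at the 0.05 level.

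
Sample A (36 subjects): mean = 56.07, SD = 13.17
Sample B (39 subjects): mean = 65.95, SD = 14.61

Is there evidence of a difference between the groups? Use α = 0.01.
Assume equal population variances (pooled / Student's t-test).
Student's two-sample t-test (equal variances):
H₀: μ₁ = μ₂
H₁: μ₁ ≠ μ₂
df = n₁ + n₂ - 2 = 73
Pooled variance s_p² = [(n₁-1)s₁² + (n₂-1)s₂²] / (n₁ + n₂ - 2) = [(35)(13.17²) + (38)(14.61²)] / 73 = 194.2725
SE = √(s_p²(1/n₁ + 1/n₂)) = √(194.2725 × (1/36 + 1/39)) = 3.2215
t = (x̄₁ - x̄₂) / SE = (56.07 - 65.95) / 3.2215 = -9.88 / 3.2215 = -3.067
p-value = 0.0030

Since p-value < α = 0.01, we reject H₀.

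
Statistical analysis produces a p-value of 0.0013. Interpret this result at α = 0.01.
Since p = 0.0013 < α = 0.01, reject H₀.
There is sufficient evidence to reject the null hypothesis; the result is statistically significant at the 0.01 level.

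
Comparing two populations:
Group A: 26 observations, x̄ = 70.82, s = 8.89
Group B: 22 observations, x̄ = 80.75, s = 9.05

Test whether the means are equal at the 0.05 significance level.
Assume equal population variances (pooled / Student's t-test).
Student's two-sample t-test (equal variances):
H₀: μ₁ = μ₂
H₁: μ₁ ≠ μ₂
df = n₁ + n₂ - 2 = 46
Pooled variance s_p² = [(n₁-1)s₁² + (n₂-1)s₂²] / (n₁ + n₂ - 2) = [(25)(8.89²) + (21)(9.05²)] / 46 = 80.3425
SE = √(s_p²(1/n₁ + 1/n₂)) = √(80.3425 × (1/26 + 1/22)) = 2.5965
t = (x̄₁ - x̄₂) / SE = (70.82 - 80.75) / 2.5965 = -9.93 / 2.5965 = -3.824
p-value = 0.0004

Since p-value < α = 0.05, we reject H₀.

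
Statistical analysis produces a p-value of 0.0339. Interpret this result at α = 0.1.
Since p = 0.0339 < α = 0.1, reject H₀.
There is sufficient evidence to reject the null hypothesis; the result is statistically significant at the 0.1 level.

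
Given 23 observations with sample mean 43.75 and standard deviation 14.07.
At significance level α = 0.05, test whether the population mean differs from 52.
One-sample t-test:
H₀: μ = 52
H₁: μ ≠ 52
df = n - 1 = 22
t = (x̄ - μ₀) / (s/√n) = (43.75 - 52) / (14.07/√23) = -2.812
p-value = 0.0102

Since p-value < α = 0.05, we reject H₀.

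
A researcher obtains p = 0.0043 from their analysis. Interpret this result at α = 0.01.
Since p = 0.0043 < α = 0.01, reject H₀.
There is sufficient evidence to reject the null hypothesis; the result is statistically significant at the 0.01 level.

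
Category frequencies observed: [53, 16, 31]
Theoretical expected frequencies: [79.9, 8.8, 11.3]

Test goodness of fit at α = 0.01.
Chi-square goodness of fit test:
H₀: observed counts match expected distribution
H₁: observed counts differ from expected distribution
df = k - 1 = 2
χ² = Σ(O - E)²/E
   = (53 - 79.9)²/79.9 + (16 - 8.8)²/8.8 + (31 - 11.3)²/11.3
   = 9.056 + 5.891 + 34.344
   = 49.29
p-value < 0.0001

Since p-value < α = 0.01, we reject H₀.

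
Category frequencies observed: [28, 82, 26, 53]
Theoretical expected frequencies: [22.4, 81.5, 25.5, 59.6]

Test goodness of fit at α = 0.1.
Chi-square goodness of fit test:
H₀: observed counts match expected distribution
H₁: observed counts differ from expected distribution
df = k - 1 = 3
χ² = Σ(O - E)²/E
   = (28 - 22.4)²/22.4 + (82 - 81.5)²/81.5 + (26 - 25.5)²/25.5 + (53 - 59.6)²/59.6
   = 1.400 + 0.003 + 0.010 + 0.731
   = 2.14
p-value = 0.5431

Since p-value > α = 0.1, we fail to reject H₀.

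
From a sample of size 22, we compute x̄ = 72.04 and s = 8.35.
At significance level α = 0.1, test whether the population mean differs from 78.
One-sample t-test:
H₀: μ = 78
H₁: μ ≠ 78
df = n - 1 = 21
t = (x̄ - μ₀) / (s/√n) = (72.04 - 78) / (8.35/√22) = -3.348
p-value = 0.0030

Since p-value < α = 0.1, we reject H₀.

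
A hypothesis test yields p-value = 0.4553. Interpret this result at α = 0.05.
Since p = 0.4553 > α = 0.05, fail to reject H₀.
There is insufficient evidence to reject the null hypothesis; the result is not statistically significant at the 0.05 level.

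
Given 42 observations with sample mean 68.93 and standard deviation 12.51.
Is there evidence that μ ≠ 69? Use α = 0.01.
One-sample t-test:
H₀: μ = 69
H₁: μ ≠ 69
df = n - 1 = 41
t = (x̄ - μ₀) / (s/√n) = (68.93 - 69) / (12.51/√42) = -0.036
p-value = 0.9712

Since p-value > α = 0.01, we fail to reject H₀.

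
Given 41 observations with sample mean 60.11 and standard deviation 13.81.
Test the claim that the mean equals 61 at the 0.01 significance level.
One-sample t-test:
H₀: μ = 61
H₁: μ ≠ 61
df = n - 1 = 40
t = (x̄ - μ₀) / (s/√n) = (60.11 - 61) / (13.81/√41) = -0.413
p-value = 0.6821

Since p-value > α = 0.01, we fail to reject H₀.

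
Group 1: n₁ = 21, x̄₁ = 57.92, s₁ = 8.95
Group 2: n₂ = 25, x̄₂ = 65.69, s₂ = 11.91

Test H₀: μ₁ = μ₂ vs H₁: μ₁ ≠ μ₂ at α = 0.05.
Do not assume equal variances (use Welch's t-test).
Welch's two-sample t-test:
H₀: μ₁ = μ₂
H₁: μ₁ ≠ μ₂
s₁²/n₁ = 8.95²/21 = 3.8144,  s₂²/n₂ = 11.91²/25 = 5.6739
SE = √(s₁²/n₁ + s₂²/n₂) = √(3.8144 + 5.6739) = 3.0803
df (Welch-Satterthwaite) = (s₁²/n₁ + s₂²/n₂)² / [(s₁²/n₁)²/(n₁-1) + (s₂²/n₂)²/(n₂-1)] ≈ 43.52
t = (x̄₁ - x̄₂) / SE = (57.92 - 65.69) / 3.0803 = -7.77 / 3.0803 = -2.522
p-value = 0.0154

Since p-value < α = 0.05, we reject H₀.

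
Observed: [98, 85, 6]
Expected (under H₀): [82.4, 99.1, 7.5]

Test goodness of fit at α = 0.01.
Chi-square goodness of fit test:
H₀: observed counts match expected distribution
H₁: observed counts differ from expected distribution
df = k - 1 = 2
χ² = Σ(O - E)²/E
   = (98 - 82.4)²/82.4 + (85 - 99.1)²/99.1 + (6 - 7.5)²/7.5
   = 2.953 + 2.006 + 0.300
   = 5.26
p-value = 0.0721

Since p-value > α = 0.01, we fail to reject H₀.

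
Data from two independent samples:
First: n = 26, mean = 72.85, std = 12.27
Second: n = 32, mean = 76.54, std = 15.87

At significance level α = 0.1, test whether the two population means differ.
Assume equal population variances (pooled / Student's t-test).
Student's two-sample t-test (equal variances):
H₀: μ₁ = μ₂
H₁: μ₁ ≠ μ₂
df = n₁ + n₂ - 2 = 56
Pooled variance s_p² = [(n₁-1)s₁² + (n₂-1)s₂²] / (n₁ + n₂ - 2) = [(25)(12.27²) + (31)(15.87²)] / 56 = 206.6319
SE = √(s_p²(1/n₁ + 1/n₂)) = √(206.6319 × (1/26 + 1/32)) = 3.7953
t = (x̄₁ - x̄₂) / SE = (72.85 - 76.54) / 3.7953 = -3.69 / 3.7953 = -0.972
p-value = 0.3351

Since p-value > α = 0.1, we fail to reject H₀.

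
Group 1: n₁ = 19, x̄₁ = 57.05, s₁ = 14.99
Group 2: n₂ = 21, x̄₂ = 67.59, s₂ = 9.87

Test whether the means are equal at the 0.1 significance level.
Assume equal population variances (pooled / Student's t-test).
Student's two-sample t-test (equal variances):
H₀: μ₁ = μ₂
H₁: μ₁ ≠ μ₂
df = n₁ + n₂ - 2 = 38
Pooled variance s_p² = [(n₁-1)s₁² + (n₂-1)s₂²] / (n₁ + n₂ - 2) = [(18)(14.99²) + (20)(9.87²)] / 38 = 157.7089
SE = √(s_p²(1/n₁ + 1/n₂)) = √(157.7089 × (1/19 + 1/21)) = 3.9762
t = (x̄₁ - x̄₂) / SE = (57.05 - 67.59) / 3.9762 = -10.54 / 3.9762 = -2.651
p-value = 0.0116

Since p-value < α = 0.1, we reject H₀.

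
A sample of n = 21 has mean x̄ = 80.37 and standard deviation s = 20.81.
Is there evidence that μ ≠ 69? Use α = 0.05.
One-sample t-test:
H₀: μ = 69
H₁: μ ≠ 69
df = n - 1 = 20
t = (x̄ - μ₀) / (s/√n) = (80.37 - 69) / (20.81/√21) = 2.504
p-value = 0.0211

Since p-value < α = 0.05, we reject H₀.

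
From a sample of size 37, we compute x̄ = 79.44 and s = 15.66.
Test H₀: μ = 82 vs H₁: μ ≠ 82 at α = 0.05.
One-sample t-test:
H₀: μ = 82
H₁: μ ≠ 82
df = n - 1 = 36
t = (x̄ - μ₀) / (s/√n) = (79.44 - 82) / (15.66/√37) = -0.994
p-value = 0.3267

Since p-value > α = 0.05, we fail to reject H₀.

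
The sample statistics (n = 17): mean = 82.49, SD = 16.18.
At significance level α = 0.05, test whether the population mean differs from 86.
One-sample t-test:
H₀: μ = 86
H₁: μ ≠ 86
df = n - 1 = 16
t = (x̄ - μ₀) / (s/√n) = (82.49 - 86) / (16.18/√17) = -0.894
p-value = 0.3843

Since p-value > α = 0.05, we fail to reject H₀.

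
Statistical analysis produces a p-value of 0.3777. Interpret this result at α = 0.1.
Since p = 0.3777 > α = 0.1, fail to reject H₀.
There is insufficient evidence to reject the null hypothesis; the result is not statistically significant at the 0.1 level.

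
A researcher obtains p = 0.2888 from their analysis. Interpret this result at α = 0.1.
Since p = 0.2888 > α = 0.1, fail to reject H₀.
There is insufficient evidence to reject the null hypothesis; the result is not statistically significant at the 0.1 level.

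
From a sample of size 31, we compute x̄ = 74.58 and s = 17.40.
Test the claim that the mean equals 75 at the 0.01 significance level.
One-sample t-test:
H₀: μ = 75
H₁: μ ≠ 75
df = n - 1 = 30
t = (x̄ - μ₀) / (s/√n) = (74.58 - 75) / (17.40/√31) = -0.134
p-value = 0.8940

Since p-value > α = 0.01, we fail to reject H₀.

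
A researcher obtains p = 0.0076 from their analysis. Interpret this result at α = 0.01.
Since p = 0.0076 < α = 0.01, reject H₀.
There is sufficient evidence to reject the null hypothesis; the result is statistically significant at the 0.01 level.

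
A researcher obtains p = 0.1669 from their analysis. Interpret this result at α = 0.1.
Since p = 0.1669 > α = 0.1, fail to reject H₀.
There is insufficient evidence to reject the null hypothesis; the result is not statistically significant at the 0.1 level.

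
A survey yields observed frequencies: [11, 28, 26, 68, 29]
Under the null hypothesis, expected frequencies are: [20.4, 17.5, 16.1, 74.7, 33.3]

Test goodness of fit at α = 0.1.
Chi-square goodness of fit test:
H₀: observed counts match expected distribution
H₁: observed counts differ from expected distribution
df = k - 1 = 4
χ² = Σ(O - E)²/E
   = (11 - 20.4)²/20.4 + (28 - 17.5)²/17.5 + (26 - 16.1)²/16.1 + (68 - 74.7)²/74.7 + (29 - 33.3)²/33.3
   = 4.331 + 6.300 + 6.088 + 0.601 + 0.555
   = 17.88
p-value = 0.0013

Since p-value < α = 0.1, we reject H₀.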